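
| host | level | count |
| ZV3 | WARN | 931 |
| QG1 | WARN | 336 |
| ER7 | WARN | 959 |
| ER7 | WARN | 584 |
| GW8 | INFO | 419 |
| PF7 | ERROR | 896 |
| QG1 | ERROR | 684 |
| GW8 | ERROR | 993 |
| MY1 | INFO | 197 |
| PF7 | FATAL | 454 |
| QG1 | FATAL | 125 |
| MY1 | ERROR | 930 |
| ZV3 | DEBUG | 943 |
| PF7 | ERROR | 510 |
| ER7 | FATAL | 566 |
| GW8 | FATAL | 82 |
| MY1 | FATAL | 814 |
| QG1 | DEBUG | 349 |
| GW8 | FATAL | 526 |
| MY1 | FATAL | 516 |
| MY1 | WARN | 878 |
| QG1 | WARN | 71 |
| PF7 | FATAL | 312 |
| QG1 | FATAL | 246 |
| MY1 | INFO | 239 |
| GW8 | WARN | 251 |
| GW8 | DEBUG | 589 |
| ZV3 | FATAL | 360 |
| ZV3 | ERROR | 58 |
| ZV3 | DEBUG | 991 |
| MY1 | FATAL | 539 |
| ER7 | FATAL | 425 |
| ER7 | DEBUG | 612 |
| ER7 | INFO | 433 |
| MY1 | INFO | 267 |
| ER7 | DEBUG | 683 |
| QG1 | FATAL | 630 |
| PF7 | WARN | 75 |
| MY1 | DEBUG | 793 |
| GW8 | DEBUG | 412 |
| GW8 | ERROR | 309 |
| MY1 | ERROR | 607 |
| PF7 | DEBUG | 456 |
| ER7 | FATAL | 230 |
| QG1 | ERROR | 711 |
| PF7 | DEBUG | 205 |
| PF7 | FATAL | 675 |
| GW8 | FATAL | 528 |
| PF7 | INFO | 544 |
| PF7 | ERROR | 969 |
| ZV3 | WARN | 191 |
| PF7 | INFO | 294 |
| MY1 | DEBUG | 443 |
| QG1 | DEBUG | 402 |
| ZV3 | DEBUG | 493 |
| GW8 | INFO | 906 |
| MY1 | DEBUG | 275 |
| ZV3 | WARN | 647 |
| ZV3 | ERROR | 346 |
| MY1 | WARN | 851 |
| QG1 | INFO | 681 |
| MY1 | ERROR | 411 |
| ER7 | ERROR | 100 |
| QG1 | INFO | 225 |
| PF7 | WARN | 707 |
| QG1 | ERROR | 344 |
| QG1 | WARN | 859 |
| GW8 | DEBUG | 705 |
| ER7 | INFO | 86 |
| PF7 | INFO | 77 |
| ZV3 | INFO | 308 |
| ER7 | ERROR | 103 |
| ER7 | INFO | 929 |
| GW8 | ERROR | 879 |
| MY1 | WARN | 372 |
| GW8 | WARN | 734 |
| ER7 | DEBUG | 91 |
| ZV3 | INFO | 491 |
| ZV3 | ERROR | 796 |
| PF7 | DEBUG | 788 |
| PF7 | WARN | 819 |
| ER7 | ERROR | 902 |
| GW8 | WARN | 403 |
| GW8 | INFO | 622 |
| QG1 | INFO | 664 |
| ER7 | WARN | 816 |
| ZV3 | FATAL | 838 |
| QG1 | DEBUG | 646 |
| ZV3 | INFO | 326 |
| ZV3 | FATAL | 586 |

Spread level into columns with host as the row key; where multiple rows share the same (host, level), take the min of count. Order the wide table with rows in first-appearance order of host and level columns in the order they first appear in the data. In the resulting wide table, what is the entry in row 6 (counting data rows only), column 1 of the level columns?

With rows in first-appearance order of host, row 6 is host=MY1. level columns in first-appearance order: WARN, INFO, ERROR, FATAL, DEBUG; column 1 is WARN.
Long rows with host=MY1, level=WARN: min(878, 851, 372) = 372.

372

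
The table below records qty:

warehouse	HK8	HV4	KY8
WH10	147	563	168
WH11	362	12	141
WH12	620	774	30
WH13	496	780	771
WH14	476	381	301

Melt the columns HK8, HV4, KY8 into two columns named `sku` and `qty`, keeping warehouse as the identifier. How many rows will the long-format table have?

15

5 warehouse values × 3 melted columns = 15 rows.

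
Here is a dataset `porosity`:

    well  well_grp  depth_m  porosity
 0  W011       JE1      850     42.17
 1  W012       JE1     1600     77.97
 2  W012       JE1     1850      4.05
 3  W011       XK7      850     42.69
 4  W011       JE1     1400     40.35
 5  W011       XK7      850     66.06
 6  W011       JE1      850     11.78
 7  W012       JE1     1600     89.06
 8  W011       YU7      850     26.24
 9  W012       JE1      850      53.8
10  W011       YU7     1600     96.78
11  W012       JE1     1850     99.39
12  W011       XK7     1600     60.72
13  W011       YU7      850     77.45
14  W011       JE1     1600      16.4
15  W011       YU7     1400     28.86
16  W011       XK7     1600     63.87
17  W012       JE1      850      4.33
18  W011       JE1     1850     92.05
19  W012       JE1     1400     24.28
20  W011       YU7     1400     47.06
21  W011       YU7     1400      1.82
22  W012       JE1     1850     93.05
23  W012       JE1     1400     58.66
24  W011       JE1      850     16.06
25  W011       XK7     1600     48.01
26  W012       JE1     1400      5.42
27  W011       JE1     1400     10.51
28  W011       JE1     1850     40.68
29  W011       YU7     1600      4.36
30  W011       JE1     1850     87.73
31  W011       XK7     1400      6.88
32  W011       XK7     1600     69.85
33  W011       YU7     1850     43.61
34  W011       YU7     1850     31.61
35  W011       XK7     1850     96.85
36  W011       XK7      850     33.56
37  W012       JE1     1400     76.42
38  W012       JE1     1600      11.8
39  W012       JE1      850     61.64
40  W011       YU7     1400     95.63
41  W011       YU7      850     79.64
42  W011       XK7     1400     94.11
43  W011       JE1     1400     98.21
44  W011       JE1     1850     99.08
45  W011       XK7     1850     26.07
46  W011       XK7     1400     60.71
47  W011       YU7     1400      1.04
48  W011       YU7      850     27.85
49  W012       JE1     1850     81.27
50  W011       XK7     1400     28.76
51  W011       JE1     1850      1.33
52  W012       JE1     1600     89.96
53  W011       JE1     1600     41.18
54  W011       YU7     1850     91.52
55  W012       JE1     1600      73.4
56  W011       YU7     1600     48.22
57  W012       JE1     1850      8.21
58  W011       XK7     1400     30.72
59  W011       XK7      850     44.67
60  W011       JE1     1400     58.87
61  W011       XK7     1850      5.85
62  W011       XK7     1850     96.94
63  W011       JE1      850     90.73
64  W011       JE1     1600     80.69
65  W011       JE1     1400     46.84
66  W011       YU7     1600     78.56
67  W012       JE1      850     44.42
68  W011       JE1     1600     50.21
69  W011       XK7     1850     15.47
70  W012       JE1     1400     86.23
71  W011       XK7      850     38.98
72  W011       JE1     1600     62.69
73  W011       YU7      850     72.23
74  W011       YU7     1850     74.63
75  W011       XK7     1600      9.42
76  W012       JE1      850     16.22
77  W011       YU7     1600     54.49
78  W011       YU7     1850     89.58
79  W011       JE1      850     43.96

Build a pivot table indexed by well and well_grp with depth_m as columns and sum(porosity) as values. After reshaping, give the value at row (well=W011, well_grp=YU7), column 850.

Rows with well=W011, well_grp=YU7 and depth_m=850: porosity values are 26.24, 77.45, 79.64, 27.85, 72.23.
26.24 + 77.45 + 79.64 + 27.85 + 72.23 = 283.41.

283.41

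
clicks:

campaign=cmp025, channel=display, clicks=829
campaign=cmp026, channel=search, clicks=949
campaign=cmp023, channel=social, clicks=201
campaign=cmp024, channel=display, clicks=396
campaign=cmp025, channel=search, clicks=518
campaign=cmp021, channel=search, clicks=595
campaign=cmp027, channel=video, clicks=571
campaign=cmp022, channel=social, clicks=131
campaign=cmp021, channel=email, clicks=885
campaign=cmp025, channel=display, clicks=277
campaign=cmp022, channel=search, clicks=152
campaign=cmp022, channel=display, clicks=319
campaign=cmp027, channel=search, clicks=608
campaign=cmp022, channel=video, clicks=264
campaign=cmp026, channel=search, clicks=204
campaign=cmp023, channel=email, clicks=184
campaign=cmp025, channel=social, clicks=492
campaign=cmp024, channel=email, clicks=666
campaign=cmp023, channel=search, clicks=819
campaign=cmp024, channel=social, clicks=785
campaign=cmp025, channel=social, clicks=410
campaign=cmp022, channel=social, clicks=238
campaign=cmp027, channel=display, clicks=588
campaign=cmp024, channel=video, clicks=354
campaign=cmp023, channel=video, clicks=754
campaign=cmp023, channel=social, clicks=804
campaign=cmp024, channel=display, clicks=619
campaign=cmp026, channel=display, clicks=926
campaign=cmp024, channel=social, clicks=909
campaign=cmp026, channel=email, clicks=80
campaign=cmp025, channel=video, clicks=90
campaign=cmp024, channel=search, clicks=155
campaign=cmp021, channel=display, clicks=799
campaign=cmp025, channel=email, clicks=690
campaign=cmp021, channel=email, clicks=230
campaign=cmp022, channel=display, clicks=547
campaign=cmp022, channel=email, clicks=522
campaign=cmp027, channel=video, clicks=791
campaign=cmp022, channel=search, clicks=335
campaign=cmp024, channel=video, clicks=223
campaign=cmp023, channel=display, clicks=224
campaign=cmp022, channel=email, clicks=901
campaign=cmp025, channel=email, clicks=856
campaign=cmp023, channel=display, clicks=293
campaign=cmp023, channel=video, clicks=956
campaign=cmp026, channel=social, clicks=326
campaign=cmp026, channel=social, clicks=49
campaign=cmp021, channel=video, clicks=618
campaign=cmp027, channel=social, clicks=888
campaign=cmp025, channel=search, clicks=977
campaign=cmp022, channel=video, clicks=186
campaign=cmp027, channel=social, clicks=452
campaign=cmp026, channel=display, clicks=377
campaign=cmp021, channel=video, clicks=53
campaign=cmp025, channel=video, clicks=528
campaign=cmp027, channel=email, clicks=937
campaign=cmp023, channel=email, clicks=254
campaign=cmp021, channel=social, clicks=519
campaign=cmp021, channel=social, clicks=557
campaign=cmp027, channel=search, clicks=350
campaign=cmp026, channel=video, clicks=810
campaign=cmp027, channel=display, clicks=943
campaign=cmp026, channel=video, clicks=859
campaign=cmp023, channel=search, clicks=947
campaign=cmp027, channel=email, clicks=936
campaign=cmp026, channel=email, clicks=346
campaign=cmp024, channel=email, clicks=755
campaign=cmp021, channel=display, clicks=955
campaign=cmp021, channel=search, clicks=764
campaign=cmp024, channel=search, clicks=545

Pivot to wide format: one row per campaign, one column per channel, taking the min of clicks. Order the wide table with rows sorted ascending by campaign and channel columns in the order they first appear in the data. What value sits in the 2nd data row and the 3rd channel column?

131

With rows sorted ascending by campaign, row 2 is campaign=cmp022. channel columns in first-appearance order: display, search, social, video, email; column 3 is social.
Long rows with campaign=cmp022, channel=social: min(131, 238) = 131.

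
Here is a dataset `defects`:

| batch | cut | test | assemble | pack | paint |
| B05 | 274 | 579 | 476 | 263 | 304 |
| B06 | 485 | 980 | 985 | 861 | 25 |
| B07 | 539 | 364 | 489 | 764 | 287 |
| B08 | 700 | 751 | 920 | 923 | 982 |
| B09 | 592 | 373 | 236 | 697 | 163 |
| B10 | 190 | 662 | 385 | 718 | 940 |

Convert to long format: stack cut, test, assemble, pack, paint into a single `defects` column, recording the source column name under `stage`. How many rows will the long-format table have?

30

6 batch values × 5 melted columns = 30 rows.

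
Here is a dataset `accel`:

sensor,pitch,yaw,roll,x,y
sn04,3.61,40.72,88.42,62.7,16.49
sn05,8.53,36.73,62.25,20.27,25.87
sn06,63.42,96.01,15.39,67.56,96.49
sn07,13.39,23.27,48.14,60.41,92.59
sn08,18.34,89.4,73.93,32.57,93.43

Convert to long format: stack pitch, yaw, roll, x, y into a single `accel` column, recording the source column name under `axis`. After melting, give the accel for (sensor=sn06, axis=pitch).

Unpivoting turns each (sensor, wide-column) pair into one long row.
The wide cell at row sn06, column pitch holds 63.42, so the long row (sn06, pitch) has accel=63.42.

63.42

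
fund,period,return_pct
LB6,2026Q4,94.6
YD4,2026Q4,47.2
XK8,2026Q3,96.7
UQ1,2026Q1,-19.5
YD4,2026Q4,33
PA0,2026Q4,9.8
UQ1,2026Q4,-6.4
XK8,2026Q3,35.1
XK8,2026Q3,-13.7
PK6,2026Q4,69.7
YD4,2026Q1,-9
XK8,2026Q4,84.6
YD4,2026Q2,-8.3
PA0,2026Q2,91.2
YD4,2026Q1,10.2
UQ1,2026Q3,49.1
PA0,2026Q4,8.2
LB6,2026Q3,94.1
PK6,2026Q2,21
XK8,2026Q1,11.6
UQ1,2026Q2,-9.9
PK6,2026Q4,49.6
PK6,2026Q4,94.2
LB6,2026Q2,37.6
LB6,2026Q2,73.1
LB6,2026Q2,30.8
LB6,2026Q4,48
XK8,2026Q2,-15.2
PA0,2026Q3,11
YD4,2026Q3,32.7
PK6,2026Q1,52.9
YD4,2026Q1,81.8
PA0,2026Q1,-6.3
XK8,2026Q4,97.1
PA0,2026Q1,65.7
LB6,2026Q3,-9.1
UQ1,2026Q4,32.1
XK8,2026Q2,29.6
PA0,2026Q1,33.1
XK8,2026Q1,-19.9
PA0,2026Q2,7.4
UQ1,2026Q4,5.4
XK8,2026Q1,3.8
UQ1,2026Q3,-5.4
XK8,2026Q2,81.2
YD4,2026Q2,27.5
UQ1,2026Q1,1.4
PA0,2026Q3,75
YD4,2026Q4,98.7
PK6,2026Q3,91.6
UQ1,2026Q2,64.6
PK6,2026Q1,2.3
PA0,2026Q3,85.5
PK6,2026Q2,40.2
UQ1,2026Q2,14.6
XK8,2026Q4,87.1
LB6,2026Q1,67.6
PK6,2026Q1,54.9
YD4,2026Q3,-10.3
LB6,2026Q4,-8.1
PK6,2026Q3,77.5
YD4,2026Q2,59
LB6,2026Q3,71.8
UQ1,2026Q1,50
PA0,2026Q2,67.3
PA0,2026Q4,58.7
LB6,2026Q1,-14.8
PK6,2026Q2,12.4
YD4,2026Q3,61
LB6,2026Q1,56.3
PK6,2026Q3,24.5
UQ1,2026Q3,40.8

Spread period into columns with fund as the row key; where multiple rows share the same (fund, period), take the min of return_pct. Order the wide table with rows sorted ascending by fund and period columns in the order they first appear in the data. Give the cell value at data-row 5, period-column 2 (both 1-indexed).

With rows sorted ascending by fund, row 5 is fund=XK8. period columns in first-appearance order: 2026Q4, 2026Q3, 2026Q1, 2026Q2; column 2 is 2026Q3.
Long rows with fund=XK8, period=2026Q3: min(96.7, 35.1, -13.7) = -13.7.

-13.7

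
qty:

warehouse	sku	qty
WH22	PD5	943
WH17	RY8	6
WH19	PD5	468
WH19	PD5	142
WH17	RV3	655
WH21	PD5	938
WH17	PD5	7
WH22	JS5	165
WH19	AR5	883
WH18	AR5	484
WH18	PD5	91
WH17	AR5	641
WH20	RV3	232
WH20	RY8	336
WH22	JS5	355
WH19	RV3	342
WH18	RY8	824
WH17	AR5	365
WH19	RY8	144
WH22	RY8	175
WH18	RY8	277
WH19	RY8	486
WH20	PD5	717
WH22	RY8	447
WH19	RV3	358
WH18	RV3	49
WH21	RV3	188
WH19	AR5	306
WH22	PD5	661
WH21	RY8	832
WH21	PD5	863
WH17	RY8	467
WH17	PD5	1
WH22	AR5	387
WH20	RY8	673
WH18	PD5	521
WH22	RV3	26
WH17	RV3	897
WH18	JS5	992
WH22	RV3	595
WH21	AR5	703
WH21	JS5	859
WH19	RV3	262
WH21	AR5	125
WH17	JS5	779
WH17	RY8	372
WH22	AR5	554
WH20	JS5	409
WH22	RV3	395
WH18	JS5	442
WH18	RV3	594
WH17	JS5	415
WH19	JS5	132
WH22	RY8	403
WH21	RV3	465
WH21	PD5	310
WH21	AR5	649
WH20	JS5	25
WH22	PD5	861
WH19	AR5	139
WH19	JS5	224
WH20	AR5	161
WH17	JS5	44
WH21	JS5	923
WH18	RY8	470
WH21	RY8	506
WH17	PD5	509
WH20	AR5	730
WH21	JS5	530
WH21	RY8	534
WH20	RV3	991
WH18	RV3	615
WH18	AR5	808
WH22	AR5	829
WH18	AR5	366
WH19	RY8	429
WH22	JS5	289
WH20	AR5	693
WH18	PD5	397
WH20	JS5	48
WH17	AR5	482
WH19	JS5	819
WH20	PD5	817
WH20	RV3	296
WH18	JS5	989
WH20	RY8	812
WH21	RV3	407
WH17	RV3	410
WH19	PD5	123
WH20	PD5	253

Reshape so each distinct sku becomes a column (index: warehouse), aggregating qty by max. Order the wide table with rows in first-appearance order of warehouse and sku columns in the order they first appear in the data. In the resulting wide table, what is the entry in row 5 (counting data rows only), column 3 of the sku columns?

With rows in first-appearance order of warehouse, row 5 is warehouse=WH18. sku columns in first-appearance order: PD5, RY8, RV3, JS5, AR5; column 3 is RV3.
Long rows with warehouse=WH18, sku=RV3: max(49, 594, 615) = 615.

615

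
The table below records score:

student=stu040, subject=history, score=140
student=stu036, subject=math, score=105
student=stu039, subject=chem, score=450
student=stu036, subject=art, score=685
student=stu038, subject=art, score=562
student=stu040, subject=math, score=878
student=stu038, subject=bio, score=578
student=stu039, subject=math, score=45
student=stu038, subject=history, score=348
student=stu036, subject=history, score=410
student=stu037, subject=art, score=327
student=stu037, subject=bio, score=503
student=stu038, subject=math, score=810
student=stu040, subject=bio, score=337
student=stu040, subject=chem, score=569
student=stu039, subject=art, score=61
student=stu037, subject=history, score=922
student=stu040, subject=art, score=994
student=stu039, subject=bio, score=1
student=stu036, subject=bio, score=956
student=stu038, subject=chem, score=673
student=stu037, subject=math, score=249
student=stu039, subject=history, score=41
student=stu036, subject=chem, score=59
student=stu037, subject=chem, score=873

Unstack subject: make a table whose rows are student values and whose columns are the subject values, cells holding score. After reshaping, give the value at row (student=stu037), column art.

327

Wide layout: rows indexed by student, columns are the 5 distinct subject values (history, math, chem, art, bio).
Cell (student=stu037, subject=art) draws from the long row where student=stu037 and subject=art, which has score=327.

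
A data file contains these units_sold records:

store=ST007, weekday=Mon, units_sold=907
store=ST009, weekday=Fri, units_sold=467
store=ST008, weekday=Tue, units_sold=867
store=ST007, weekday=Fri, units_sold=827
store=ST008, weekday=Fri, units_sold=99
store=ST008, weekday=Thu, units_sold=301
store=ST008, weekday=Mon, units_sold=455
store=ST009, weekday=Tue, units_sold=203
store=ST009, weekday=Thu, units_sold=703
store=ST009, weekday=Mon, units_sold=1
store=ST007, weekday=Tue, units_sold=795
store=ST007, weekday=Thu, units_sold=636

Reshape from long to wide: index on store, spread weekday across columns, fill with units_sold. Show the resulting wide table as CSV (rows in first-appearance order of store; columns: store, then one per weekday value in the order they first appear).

Columns: store plus the 4 distinct weekday values (Mon, Fri, Tue, Thu).
For example, row ST007 column Mon takes units_sold=907 from the long row (ST007, Mon).

store,Mon,Fri,Tue,Thu
ST007,907,827,795,636
ST009,1,467,203,703
ST008,455,99,867,301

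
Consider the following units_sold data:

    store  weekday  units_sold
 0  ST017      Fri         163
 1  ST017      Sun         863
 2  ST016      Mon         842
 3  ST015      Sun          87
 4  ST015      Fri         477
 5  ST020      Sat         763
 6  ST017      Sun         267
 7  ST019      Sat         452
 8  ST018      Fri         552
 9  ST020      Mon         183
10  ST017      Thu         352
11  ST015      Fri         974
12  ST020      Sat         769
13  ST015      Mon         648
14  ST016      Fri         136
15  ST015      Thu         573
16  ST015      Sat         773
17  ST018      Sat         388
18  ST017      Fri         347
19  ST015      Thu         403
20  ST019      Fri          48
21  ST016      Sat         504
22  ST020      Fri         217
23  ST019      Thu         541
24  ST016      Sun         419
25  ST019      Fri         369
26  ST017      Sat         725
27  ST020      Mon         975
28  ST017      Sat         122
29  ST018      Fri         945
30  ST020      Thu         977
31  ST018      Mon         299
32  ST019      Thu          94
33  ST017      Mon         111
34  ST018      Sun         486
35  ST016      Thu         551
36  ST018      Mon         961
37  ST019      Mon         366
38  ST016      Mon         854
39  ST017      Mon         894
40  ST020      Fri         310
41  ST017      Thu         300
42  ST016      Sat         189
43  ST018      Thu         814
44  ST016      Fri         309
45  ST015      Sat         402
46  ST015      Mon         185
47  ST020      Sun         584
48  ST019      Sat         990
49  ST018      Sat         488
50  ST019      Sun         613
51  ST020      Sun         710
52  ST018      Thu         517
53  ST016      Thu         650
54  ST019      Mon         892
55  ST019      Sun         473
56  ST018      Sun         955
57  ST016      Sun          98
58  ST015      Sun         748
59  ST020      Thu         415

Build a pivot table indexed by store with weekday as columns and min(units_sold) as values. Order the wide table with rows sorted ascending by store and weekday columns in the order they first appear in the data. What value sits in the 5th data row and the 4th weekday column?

With rows sorted ascending by store, row 5 is store=ST019. weekday columns in first-appearance order: Fri, Sun, Mon, Sat, Thu; column 4 is Sat.
Long rows with store=ST019, weekday=Sat: min(452, 990) = 452.

452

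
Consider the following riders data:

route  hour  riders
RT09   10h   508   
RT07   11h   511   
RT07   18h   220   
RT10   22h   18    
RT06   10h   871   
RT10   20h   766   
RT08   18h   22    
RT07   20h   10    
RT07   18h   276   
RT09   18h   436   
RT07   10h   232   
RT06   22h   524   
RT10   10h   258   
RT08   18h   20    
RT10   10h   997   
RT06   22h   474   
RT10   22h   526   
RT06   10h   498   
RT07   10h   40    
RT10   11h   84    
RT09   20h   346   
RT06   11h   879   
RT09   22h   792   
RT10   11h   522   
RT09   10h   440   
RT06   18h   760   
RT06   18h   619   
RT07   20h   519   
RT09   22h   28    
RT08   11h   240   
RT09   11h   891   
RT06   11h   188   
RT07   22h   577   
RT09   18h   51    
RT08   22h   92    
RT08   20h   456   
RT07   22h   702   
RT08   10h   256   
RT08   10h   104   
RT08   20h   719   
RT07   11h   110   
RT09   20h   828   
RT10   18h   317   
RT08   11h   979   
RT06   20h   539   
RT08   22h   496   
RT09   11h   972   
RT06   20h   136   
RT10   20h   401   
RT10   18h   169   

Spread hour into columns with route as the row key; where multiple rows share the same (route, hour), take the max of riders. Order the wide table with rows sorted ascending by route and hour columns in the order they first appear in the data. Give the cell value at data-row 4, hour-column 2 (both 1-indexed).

972

With rows sorted ascending by route, row 4 is route=RT09. hour columns in first-appearance order: 10h, 11h, 18h, 22h, 20h; column 2 is 11h.
Long rows with route=RT09, hour=11h: max(891, 972) = 972.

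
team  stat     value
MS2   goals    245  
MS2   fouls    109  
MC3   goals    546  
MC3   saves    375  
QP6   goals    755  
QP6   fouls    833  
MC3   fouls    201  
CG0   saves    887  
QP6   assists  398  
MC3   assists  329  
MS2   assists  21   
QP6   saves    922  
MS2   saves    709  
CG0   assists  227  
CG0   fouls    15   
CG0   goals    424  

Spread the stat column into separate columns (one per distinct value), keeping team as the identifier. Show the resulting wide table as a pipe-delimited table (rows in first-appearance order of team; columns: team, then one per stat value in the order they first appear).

Columns: team plus the 4 distinct stat values (goals, fouls, saves, assists).
For example, row MS2 column goals takes value=245 from the long row (MS2, goals).

| team | goals | fouls | saves | assists |
| MS2 | 245 | 109 | 709 | 21 |
| MC3 | 546 | 201 | 375 | 329 |
| QP6 | 755 | 833 | 922 | 398 |
| CG0 | 424 | 15 | 887 | 227 |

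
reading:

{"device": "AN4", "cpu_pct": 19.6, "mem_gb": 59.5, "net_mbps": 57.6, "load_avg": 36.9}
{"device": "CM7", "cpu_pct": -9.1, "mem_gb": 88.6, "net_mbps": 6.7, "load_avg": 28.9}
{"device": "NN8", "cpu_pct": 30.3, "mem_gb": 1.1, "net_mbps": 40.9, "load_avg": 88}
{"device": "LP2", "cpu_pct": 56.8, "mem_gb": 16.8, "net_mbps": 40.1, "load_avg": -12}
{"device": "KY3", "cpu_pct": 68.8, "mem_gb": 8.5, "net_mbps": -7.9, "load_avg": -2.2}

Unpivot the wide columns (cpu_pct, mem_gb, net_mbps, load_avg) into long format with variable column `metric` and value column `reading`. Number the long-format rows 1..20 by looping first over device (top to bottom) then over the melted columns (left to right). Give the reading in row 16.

-12

20 rows total (5 × 4). Row 16: index ⌊(16-1)/4⌋ = 3 into device → LP2; (16-1) mod 4 = 3 into the melted columns → load_avg.
So row 16 is (LP2, load_avg, -12); reading = -12.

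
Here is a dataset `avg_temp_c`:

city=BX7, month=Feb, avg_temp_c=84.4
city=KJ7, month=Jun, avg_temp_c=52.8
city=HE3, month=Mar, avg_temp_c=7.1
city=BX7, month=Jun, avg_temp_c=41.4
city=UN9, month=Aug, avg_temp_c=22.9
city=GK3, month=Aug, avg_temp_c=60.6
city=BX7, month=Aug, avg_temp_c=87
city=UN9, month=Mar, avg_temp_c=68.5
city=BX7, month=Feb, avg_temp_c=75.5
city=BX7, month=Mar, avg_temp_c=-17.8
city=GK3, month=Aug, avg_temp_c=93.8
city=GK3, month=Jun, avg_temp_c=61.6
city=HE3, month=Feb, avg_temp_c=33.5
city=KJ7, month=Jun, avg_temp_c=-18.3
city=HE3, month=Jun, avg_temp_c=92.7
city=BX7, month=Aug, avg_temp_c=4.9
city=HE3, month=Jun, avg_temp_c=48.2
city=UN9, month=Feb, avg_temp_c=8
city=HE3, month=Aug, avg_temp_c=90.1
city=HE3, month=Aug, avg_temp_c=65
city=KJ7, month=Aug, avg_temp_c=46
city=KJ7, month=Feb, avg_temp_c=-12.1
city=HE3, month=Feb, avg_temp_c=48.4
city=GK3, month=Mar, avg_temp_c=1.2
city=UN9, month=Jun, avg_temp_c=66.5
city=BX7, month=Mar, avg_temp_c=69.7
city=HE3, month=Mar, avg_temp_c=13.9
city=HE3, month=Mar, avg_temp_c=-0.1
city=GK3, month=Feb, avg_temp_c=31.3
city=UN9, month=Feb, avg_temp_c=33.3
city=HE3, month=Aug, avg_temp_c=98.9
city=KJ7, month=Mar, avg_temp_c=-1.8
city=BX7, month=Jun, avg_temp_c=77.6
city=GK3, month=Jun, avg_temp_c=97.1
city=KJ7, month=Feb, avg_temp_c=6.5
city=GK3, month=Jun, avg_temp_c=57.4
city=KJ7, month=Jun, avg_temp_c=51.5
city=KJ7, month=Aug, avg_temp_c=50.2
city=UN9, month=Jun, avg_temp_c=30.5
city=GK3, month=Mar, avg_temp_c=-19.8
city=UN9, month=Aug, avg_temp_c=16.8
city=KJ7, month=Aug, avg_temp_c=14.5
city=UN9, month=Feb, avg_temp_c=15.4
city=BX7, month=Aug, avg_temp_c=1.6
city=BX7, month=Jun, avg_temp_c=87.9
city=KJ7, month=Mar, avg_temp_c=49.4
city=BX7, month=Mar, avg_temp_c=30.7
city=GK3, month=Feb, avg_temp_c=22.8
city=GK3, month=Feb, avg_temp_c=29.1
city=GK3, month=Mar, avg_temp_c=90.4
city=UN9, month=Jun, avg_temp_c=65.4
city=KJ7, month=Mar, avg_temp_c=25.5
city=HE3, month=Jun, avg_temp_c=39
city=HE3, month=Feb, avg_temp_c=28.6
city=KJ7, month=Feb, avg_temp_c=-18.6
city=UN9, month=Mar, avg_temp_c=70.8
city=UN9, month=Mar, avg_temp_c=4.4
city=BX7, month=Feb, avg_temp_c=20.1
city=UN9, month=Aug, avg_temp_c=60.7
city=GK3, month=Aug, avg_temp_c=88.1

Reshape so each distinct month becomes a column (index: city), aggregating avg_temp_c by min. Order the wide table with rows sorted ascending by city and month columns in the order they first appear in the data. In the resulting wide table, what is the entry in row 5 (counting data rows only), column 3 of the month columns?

With rows sorted ascending by city, row 5 is city=UN9. month columns in first-appearance order: Feb, Jun, Mar, Aug; column 3 is Mar.
Long rows with city=UN9, month=Mar: min(68.5, 70.8, 4.4) = 4.4.

4.4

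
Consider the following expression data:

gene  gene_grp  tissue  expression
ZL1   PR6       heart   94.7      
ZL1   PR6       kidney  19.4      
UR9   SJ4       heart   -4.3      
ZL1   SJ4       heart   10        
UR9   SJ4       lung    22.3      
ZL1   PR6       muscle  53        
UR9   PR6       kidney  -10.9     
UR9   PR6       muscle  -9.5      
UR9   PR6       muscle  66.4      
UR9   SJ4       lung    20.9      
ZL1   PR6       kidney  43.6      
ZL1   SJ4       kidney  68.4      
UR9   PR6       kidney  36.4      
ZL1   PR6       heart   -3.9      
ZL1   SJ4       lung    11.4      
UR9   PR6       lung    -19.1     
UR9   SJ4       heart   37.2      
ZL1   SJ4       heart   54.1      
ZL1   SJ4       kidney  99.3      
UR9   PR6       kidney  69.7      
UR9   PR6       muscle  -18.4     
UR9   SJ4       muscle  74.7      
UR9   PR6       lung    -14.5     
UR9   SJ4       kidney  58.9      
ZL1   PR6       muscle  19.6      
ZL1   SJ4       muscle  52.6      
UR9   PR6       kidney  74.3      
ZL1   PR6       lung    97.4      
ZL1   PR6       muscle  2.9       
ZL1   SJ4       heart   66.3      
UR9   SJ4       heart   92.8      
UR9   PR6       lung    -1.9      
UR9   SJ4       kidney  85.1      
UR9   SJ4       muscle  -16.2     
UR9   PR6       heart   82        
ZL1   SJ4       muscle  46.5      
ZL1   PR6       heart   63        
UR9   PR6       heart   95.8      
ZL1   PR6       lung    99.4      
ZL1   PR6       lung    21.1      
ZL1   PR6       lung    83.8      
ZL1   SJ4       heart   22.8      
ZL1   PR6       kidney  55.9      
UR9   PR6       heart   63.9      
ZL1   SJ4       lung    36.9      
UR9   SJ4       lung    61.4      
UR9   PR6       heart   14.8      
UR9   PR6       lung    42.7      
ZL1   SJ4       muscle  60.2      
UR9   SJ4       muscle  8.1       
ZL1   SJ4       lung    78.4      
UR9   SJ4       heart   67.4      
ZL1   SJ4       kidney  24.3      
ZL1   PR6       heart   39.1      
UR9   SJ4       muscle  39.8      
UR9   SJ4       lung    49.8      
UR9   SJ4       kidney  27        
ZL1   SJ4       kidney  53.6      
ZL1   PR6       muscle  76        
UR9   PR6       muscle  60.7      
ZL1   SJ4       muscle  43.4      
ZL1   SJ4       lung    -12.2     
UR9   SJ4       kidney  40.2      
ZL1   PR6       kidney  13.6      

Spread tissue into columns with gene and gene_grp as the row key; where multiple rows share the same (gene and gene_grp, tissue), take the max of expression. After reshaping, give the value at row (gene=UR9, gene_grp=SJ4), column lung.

Rows with gene=UR9, gene_grp=SJ4 and tissue=lung: expression values are 22.3, 20.9, 61.4, 49.8.
max(22.3, 20.9, 61.4, 49.8) = 61.4.

61.4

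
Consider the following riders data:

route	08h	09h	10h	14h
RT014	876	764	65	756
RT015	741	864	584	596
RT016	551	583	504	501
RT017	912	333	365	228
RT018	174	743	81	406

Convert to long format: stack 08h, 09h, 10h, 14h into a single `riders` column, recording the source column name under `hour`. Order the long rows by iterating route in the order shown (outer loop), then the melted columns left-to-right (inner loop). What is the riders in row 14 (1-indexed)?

20 rows total (5 × 4). Row 14: index ⌊(14-1)/4⌋ = 3 into route → RT017; (14-1) mod 4 = 1 into the melted columns → 09h.
So row 14 is (RT017, 09h, 333); riders = 333.

333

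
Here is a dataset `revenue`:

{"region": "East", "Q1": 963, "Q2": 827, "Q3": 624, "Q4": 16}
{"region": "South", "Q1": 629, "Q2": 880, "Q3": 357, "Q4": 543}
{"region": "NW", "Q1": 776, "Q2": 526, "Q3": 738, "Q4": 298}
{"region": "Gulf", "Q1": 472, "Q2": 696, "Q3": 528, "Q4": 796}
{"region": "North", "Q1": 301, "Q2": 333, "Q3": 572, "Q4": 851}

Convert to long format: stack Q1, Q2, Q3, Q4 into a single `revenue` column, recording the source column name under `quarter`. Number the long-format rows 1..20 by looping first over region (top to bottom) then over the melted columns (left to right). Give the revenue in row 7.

357

20 rows total (5 × 4). Row 7: index ⌊(7-1)/4⌋ = 1 into region → South; (7-1) mod 4 = 2 into the melted columns → Q3.
So row 7 is (South, Q3, 357); revenue = 357.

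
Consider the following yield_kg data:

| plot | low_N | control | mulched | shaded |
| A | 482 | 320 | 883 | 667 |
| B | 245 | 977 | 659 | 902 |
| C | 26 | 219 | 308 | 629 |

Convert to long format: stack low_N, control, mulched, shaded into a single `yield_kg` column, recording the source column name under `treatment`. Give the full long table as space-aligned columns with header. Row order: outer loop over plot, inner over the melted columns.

plot  treatment  yield_kg
A     low_N      482     
A     control    320     
A     mulched    883     
A     shaded     667     
B     low_N      245     
B     control    977     
B     mulched    659     
B     shaded     902     
C     low_N      26      
C     control    219     
C     mulched    308     
C     shaded     629     

Each (plot, column) pair becomes one row: 3 × 4 = 12 rows.
For example, (A, low_N) → yield_kg=482.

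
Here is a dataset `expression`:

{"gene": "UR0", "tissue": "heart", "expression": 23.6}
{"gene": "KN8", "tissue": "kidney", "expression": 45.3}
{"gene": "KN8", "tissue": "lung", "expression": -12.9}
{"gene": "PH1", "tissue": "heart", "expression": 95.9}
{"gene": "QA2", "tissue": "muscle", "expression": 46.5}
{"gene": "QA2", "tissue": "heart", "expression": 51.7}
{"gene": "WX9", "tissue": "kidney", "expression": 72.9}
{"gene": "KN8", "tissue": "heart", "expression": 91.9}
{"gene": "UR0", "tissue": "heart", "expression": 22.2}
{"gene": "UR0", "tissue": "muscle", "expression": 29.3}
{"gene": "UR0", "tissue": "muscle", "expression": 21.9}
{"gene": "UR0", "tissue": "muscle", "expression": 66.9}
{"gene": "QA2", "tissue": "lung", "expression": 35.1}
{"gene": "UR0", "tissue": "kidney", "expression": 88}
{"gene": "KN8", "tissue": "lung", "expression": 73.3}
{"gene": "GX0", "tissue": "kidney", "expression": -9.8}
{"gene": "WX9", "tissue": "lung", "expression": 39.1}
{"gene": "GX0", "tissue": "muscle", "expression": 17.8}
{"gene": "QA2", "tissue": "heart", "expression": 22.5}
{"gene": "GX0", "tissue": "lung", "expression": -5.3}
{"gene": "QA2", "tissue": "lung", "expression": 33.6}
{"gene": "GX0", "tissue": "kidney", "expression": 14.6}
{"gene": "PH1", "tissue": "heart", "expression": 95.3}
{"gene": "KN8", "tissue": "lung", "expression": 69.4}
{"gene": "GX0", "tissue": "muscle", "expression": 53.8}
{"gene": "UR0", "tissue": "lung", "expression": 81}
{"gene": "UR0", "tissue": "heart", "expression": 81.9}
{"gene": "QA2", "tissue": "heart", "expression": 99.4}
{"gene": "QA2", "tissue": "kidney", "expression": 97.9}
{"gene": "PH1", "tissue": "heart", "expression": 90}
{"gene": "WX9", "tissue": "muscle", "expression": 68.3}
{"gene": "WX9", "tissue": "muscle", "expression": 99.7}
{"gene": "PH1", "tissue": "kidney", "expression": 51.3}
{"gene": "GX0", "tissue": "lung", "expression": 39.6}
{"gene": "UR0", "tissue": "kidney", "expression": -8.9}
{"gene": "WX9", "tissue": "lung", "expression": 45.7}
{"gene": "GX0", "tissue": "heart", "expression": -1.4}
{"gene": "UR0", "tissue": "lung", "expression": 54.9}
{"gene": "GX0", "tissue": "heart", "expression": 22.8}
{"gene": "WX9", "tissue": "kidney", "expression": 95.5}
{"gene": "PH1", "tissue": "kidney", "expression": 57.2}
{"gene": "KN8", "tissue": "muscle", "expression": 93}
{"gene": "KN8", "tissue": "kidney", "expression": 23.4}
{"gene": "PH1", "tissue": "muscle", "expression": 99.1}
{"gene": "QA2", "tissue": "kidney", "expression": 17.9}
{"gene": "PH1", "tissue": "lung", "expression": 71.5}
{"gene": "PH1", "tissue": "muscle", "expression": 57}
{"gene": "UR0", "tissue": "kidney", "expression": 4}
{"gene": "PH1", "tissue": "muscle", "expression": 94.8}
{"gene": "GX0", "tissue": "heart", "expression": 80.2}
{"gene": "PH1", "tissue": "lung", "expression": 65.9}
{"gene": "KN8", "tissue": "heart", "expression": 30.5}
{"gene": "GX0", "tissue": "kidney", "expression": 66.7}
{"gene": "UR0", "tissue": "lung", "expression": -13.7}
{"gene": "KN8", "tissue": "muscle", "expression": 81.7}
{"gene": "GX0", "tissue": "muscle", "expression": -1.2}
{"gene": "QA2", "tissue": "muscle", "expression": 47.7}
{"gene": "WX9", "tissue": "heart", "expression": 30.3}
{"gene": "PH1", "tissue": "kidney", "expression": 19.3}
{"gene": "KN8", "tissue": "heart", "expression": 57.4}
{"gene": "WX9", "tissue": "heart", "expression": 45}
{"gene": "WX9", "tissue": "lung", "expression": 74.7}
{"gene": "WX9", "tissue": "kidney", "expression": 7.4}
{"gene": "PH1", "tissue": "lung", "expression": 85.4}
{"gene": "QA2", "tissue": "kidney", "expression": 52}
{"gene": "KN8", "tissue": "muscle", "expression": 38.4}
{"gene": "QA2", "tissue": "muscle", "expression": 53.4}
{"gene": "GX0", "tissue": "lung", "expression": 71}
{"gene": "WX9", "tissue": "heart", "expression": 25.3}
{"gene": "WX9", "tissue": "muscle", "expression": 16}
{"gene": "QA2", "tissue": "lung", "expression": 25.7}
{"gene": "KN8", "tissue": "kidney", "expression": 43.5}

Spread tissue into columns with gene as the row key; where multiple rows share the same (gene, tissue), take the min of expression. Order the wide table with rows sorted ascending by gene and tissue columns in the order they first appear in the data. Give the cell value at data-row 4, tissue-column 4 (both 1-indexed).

46.5

With rows sorted ascending by gene, row 4 is gene=QA2. tissue columns in first-appearance order: heart, kidney, lung, muscle; column 4 is muscle.
Long rows with gene=QA2, tissue=muscle: min(46.5, 47.7, 53.4) = 46.5.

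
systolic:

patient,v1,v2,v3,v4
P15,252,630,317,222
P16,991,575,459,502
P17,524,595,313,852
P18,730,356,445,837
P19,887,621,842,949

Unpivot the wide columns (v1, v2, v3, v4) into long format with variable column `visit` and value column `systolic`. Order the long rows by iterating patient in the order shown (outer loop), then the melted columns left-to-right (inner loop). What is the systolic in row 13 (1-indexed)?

730

20 rows total (5 × 4). Row 13: index ⌊(13-1)/4⌋ = 3 into patient → P18; (13-1) mod 4 = 0 into the melted columns → v1.
So row 13 is (P18, v1, 730); systolic = 730.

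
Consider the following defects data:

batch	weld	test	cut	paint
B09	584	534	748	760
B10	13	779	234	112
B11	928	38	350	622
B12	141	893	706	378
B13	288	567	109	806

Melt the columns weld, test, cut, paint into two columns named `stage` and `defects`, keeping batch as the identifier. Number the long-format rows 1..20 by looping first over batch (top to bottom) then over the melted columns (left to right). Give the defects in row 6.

20 rows total (5 × 4). Row 6: index ⌊(6-1)/4⌋ = 1 into batch → B10; (6-1) mod 4 = 1 into the melted columns → test.
So row 6 is (B10, test, 779); defects = 779.

779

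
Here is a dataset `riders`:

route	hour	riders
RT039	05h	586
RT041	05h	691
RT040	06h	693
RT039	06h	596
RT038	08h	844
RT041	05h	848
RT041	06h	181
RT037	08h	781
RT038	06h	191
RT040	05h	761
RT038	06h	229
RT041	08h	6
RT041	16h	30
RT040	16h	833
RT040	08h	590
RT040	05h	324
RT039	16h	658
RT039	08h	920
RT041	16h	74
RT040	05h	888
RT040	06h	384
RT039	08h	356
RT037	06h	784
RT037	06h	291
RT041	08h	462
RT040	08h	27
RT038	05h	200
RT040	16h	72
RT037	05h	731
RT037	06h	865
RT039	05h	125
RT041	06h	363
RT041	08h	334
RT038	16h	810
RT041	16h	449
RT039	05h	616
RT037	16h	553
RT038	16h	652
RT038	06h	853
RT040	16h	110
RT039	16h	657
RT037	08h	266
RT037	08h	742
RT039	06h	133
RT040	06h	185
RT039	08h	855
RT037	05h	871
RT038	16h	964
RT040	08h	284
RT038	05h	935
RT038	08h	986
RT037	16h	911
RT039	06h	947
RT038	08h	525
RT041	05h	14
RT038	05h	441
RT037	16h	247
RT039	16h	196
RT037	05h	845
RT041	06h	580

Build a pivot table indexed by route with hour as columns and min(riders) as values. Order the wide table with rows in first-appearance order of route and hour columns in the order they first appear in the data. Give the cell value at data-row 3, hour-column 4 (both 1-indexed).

72

With rows in first-appearance order of route, row 3 is route=RT040. hour columns in first-appearance order: 05h, 06h, 08h, 16h; column 4 is 16h.
Long rows with route=RT040, hour=16h: min(833, 72, 110) = 72.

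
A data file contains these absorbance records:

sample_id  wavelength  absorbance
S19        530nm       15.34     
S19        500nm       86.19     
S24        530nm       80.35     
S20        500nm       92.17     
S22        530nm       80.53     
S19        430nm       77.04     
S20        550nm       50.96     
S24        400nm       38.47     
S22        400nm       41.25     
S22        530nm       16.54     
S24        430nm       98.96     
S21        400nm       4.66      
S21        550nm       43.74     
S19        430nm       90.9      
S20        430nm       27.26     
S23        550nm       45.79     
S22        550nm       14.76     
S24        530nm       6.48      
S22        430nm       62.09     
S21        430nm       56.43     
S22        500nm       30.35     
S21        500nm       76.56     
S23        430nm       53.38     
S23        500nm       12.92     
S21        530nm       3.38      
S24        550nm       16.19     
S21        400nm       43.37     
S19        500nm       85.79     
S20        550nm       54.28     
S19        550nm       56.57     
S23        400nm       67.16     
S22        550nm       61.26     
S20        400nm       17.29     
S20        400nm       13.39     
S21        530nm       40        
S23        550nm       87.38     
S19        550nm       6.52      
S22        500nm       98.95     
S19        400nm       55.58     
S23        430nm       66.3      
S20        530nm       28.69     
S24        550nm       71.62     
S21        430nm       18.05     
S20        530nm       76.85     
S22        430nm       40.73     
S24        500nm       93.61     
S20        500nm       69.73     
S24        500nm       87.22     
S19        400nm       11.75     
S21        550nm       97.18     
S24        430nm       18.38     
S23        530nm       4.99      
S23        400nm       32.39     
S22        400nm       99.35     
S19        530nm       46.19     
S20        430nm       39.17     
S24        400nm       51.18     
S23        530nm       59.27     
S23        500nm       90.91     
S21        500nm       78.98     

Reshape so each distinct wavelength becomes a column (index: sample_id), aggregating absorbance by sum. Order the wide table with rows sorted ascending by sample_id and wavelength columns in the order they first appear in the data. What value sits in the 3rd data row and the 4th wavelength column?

With rows sorted ascending by sample_id, row 3 is sample_id=S21. wavelength columns in first-appearance order: 530nm, 500nm, 430nm, 550nm, 400nm; column 4 is 550nm.
Long rows with sample_id=S21, wavelength=550nm: 43.74 + 97.18 = 140.92.

140.92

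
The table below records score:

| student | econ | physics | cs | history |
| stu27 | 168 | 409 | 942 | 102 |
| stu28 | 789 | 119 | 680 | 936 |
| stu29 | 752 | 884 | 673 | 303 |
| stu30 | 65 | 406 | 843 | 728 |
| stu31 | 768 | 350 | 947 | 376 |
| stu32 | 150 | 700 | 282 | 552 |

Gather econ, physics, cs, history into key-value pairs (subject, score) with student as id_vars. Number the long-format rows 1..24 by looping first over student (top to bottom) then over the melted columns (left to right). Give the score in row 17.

768

24 rows total (6 × 4). Row 17: index ⌊(17-1)/4⌋ = 4 into student → stu31; (17-1) mod 4 = 0 into the melted columns → econ.
So row 17 is (stu31, econ, 768); score = 768.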